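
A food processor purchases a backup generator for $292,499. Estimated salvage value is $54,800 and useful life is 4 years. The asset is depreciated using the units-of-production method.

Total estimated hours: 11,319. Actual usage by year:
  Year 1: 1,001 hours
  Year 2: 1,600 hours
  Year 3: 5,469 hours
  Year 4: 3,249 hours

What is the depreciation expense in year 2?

$33,600

Depreciable base = $292,499 − $54,800 = $237,699.
Rate = $237,699 / 11,319 hours = $21 per hour.
Year 1: 1,001 × $21 = $21,021. Book value $271,478.
Year 2: 1,600 × $21 = $33,600. Book value $237,878.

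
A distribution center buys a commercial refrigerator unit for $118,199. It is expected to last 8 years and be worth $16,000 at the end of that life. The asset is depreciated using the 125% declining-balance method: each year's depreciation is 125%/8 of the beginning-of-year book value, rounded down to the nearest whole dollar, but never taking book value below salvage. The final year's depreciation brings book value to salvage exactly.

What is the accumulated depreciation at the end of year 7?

Depreciable base = $118,199 − $16,000 = $102,199.
Year 1: ⌊$118,199 × 125%/8⌋ = $18,468. Book value $99,731.
Year 2: ⌊$99,731 × 125%/8⌋ = $15,582. Book value $84,149.
Year 3: ⌊$84,149 × 125%/8⌋ = $13,148. Book value $71,001.
Year 4: ⌊$71,001 × 125%/8⌋ = $11,093. Book value $59,908.
Year 5: ⌊$59,908 × 125%/8⌋ = $9,360. Book value $50,548.
Year 6: ⌊$50,548 × 125%/8⌋ = $7,898. Book value $42,650.
Year 7: ⌊$42,650 × 125%/8⌋ = $6,664. Book value $35,986.
Accumulated through year 7 = $118,199 − $35,986 = $82,213.

$82,213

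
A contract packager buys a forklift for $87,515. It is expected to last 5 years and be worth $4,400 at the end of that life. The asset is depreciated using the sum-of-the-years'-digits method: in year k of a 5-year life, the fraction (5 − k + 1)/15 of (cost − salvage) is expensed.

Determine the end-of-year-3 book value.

$21,023

Depreciable base = $87,515 − $4,400 = $83,115.
Sum of the years' digits = 5+4+3+2+1 = 15.
Year 1: $83,115 × 5/15 = $27,705. Book value $59,810.
Year 2: $83,115 × 4/15 = $22,164. Book value $37,646.
Year 3: $83,115 × 3/15 = $16,623. Book value $21,023.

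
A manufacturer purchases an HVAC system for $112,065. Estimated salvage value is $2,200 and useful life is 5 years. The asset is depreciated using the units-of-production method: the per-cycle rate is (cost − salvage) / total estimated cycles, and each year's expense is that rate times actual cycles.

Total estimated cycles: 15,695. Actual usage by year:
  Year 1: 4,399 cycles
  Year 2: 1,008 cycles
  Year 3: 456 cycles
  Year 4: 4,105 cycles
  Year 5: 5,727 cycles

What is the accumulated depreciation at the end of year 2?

Depreciable base = $112,065 − $2,200 = $109,865.
Rate = $109,865 / 15,695 cycles = $7 per cycle.
Year 1: 4,399 × $7 = $30,793. Book value $81,272.
Year 2: 1,008 × $7 = $7,056. Book value $74,216.
Accumulated through year 2 = $112,065 − $74,216 = $37,849.

$37,849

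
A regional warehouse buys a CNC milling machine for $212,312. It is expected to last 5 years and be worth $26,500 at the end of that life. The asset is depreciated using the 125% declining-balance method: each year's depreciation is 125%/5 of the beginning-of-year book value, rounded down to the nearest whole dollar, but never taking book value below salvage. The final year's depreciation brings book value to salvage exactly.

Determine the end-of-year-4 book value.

Depreciable base = $212,312 − $26,500 = $185,812.
Year 1: ⌊$212,312 × 125%/5⌋ = $53,078. Book value $159,234.
Year 2: ⌊$159,234 × 125%/5⌋ = $39,808. Book value $119,426.
Year 3: ⌊$119,426 × 125%/5⌋ = $29,856. Book value $89,570.
Year 4: ⌊$89,570 × 125%/5⌋ = $22,392. Book value $67,178.

$67,178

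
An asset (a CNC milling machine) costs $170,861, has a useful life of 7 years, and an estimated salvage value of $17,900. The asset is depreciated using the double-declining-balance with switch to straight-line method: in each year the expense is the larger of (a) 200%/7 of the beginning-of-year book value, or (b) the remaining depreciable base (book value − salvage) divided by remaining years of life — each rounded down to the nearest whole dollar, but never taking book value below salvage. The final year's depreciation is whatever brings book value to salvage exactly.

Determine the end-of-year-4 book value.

$44,478

Depreciable base = $170,861 − $17,900 = $152,961.
Year 1: DB = ⌊$170,861 × 200%/7⌋ = $48,817; SL = ⌊$152,961/7⌋ = $21,851 → take DB $48,817. Book value $122,044.
Year 2: DB = ⌊$122,044 × 200%/7⌋ = $34,869; SL = ⌊$104,144/6⌋ = $17,357 → take DB $34,869. Book value $87,175.
Year 3: DB = ⌊$87,175 × 200%/7⌋ = $24,907; SL = ⌊$69,275/5⌋ = $13,855 → take DB $24,907. Book value $62,268.
Year 4: DB = ⌊$62,268 × 200%/7⌋ = $17,790; SL = ⌊$44,368/4⌋ = $11,092 → take DB $17,790. Book value $44,478.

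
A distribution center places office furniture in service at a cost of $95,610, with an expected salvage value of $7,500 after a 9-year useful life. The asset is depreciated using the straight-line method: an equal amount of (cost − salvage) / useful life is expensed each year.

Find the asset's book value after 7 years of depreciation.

$27,080

Depreciable base = $95,610 − $7,500 = $88,110.
Annual expense = $88,110 / 9 = $9,790.
End of year 1: book value $85,820.
End of year 2: book value $76,030.
End of year 3: book value $66,240.
End of year 4: book value $56,450.
End of year 5: book value $46,660.
End of year 6: book value $36,870.
End of year 7: book value $27,080.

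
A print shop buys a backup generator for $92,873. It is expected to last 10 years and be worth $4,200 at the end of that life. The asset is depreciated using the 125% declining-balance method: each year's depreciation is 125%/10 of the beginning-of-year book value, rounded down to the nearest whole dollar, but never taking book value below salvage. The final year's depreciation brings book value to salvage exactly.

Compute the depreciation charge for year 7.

$5,210

Depreciable base = $92,873 − $4,200 = $88,673.
Year 1: ⌊$92,873 × 125%/10⌋ = $11,609. Book value $81,264.
Year 2: ⌊$81,264 × 125%/10⌋ = $10,158. Book value $71,106.
Year 3: ⌊$71,106 × 125%/10⌋ = $8,888. Book value $62,218.
Year 4: ⌊$62,218 × 125%/10⌋ = $7,777. Book value $54,441.
Year 5: ⌊$54,441 × 125%/10⌋ = $6,805. Book value $47,636.
Year 6: ⌊$47,636 × 125%/10⌋ = $5,954. Book value $41,682.
Year 7: ⌊$41,682 × 125%/10⌋ = $5,210. Book value $36,472.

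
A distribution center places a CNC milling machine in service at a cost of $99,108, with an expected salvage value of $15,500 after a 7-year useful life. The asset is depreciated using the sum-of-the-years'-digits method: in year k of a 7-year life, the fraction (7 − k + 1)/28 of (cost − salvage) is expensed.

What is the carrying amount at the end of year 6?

$18,486

Depreciable base = $99,108 − $15,500 = $83,608.
Sum of the years' digits = 7+6+5+4+3+2+1 = 28.
Year 1: $83,608 × 7/28 = $20,902. Book value $78,206.
Year 2: $83,608 × 6/28 = $17,916. Book value $60,290.
Year 3: $83,608 × 5/28 = $14,930. Book value $45,360.
Year 4: $83,608 × 4/28 = $11,944. Book value $33,416.
Year 5: $83,608 × 3/28 = $8,958. Book value $24,458.
Year 6: $83,608 × 2/28 = $5,972. Book value $18,486.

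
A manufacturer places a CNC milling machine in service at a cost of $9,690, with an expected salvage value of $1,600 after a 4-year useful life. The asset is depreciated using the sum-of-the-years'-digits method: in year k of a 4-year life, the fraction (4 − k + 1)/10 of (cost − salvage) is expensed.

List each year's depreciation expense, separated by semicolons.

$3,236; $2,427; $1,618; $809

Depreciable base = $9,690 − $1,600 = $8,090.
Sum of the years' digits = 4+3+2+1 = 10.
Year 1: $8,090 × 4/10 = $3,236. Book value $6,454.
Year 2: $8,090 × 3/10 = $2,427. Book value $4,027.
Year 3: $8,090 × 2/10 = $1,618. Book value $2,409.
Year 4: $8,090 × 1/10 = $809. Book value $1,600.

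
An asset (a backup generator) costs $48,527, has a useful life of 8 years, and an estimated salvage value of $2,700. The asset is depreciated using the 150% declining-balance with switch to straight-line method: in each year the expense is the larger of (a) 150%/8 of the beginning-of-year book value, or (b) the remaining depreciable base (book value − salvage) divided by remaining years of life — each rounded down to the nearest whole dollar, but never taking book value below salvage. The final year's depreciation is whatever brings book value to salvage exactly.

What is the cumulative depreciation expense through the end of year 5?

$31,988

Depreciable base = $48,527 − $2,700 = $45,827.
Year 1: DB = ⌊$48,527 × 150%/8⌋ = $9,098; SL = ⌊$45,827/8⌋ = $5,728 → take DB $9,098. Book value $39,429.
Year 2: DB = ⌊$39,429 × 150%/8⌋ = $7,392; SL = ⌊$36,729/7⌋ = $5,247 → take DB $7,392. Book value $32,037.
Year 3: DB = ⌊$32,037 × 150%/8⌋ = $6,006; SL = ⌊$29,337/6⌋ = $4,889 → take DB $6,006. Book value $26,031.
Year 4: DB = ⌊$26,031 × 150%/8⌋ = $4,880; SL = ⌊$23,331/5⌋ = $4,666 → take DB $4,880. Book value $21,151.
Year 5: DB = ⌊$21,151 × 150%/8⌋ = $3,965; SL = ⌊$18,451/4⌋ = $4,612 → take SL $4,612. Book value $16,539.
Accumulated through year 5 = $48,527 − $16,539 = $31,988.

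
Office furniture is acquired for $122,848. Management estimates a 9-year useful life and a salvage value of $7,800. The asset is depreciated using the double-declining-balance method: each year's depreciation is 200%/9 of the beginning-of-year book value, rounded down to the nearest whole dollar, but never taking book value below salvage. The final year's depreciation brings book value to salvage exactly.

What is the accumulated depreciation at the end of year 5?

$87,880

Depreciable base = $122,848 − $7,800 = $115,048.
Year 1: ⌊$122,848 × 200%/9⌋ = $27,299. Book value $95,549.
Year 2: ⌊$95,549 × 200%/9⌋ = $21,233. Book value $74,316.
Year 3: ⌊$74,316 × 200%/9⌋ = $16,514. Book value $57,802.
Year 4: ⌊$57,802 × 200%/9⌋ = $12,844. Book value $44,958.
Year 5: ⌊$44,958 × 200%/9⌋ = $9,990. Book value $34,968.
Accumulated through year 5 = $122,848 − $34,968 = $87,880.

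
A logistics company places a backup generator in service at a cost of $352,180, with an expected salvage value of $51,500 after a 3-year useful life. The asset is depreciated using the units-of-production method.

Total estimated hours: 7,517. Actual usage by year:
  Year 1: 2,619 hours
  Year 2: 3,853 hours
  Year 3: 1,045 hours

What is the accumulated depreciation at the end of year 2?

$258,880

Depreciable base = $352,180 − $51,500 = $300,680.
Rate = $300,680 / 7,517 hours = $40 per hour.
Year 1: 2,619 × $40 = $104,760. Book value $247,420.
Year 2: 3,853 × $40 = $154,120. Book value $93,300.
Accumulated through year 2 = $352,180 − $93,300 = $258,880.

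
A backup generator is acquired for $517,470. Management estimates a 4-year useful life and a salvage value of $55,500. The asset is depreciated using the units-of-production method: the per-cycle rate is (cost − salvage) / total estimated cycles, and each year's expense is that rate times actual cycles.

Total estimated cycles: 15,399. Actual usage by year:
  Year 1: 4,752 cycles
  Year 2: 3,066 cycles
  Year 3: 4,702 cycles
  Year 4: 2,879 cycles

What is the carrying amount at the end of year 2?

Depreciable base = $517,470 − $55,500 = $461,970.
Rate = $461,970 / 15,399 cycles = $30 per cycle.
Year 1: 4,752 × $30 = $142,560. Book value $374,910.
Year 2: 3,066 × $30 = $91,980. Book value $282,930.

$282,930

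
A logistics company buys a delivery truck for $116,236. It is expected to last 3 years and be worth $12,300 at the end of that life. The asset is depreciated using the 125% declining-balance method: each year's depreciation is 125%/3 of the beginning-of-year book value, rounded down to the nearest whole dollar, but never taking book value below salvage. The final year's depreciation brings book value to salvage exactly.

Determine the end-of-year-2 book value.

Depreciable base = $116,236 − $12,300 = $103,936.
Year 1: ⌊$116,236 × 125%/3⌋ = $48,431. Book value $67,805.
Year 2: ⌊$67,805 × 125%/3⌋ = $28,252. Book value $39,553.

$39,553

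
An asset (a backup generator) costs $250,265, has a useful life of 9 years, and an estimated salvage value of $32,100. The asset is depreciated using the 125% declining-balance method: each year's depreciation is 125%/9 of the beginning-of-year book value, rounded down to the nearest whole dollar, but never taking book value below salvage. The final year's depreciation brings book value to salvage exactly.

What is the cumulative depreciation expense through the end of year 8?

Depreciable base = $250,265 − $32,100 = $218,165.
Year 1: ⌊$250,265 × 125%/9⌋ = $34,759. Book value $215,506.
Year 2: ⌊$215,506 × 125%/9⌋ = $29,931. Book value $185,575.
Year 3: ⌊$185,575 × 125%/9⌋ = $25,774. Book value $159,801.
Year 4: ⌊$159,801 × 125%/9⌋ = $22,194. Book value $137,607.
Year 5: ⌊$137,607 × 125%/9⌋ = $19,112. Book value $118,495.
Year 6: ⌊$118,495 × 125%/9⌋ = $16,457. Book value $102,038.
Year 7: ⌊$102,038 × 125%/9⌋ = $14,171. Book value $87,867.
Year 8: ⌊$87,867 × 125%/9⌋ = $12,203. Book value $75,664.
Accumulated through year 8 = $250,265 − $75,664 = $174,601.

$174,601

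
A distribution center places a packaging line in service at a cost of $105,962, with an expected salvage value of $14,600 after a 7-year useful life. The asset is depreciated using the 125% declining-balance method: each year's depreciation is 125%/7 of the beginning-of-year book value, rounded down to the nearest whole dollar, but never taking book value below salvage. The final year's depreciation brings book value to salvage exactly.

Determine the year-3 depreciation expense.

$12,767

Depreciable base = $105,962 − $14,600 = $91,362.
Year 1: ⌊$105,962 × 125%/7⌋ = $18,921. Book value $87,041.
Year 2: ⌊$87,041 × 125%/7⌋ = $15,543. Book value $71,498.
Year 3: ⌊$71,498 × 125%/7⌋ = $12,767. Book value $58,731.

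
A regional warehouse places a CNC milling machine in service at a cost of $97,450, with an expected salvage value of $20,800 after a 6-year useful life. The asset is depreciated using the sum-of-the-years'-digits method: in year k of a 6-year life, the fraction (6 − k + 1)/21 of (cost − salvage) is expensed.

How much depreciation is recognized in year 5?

Depreciable base = $97,450 − $20,800 = $76,650.
Sum of the years' digits = 6+5+4+3+2+1 = 21.
Year 1: $76,650 × 6/21 = $21,900. Book value $75,550.
Year 2: $76,650 × 5/21 = $18,250. Book value $57,300.
Year 3: $76,650 × 4/21 = $14,600. Book value $42,700.
Year 4: $76,650 × 3/21 = $10,950. Book value $31,750.
Year 5: $76,650 × 2/21 = $7,300. Book value $24,450.

$7,300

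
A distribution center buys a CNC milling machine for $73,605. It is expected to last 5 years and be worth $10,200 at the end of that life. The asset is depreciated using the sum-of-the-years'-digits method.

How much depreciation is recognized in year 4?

Depreciable base = $73,605 − $10,200 = $63,405.
Sum of the years' digits = 5+4+3+2+1 = 15.
Year 1: $63,405 × 5/15 = $21,135. Book value $52,470.
Year 2: $63,405 × 4/15 = $16,908. Book value $35,562.
Year 3: $63,405 × 3/15 = $12,681. Book value $22,881.
Year 4: $63,405 × 2/15 = $8,454. Book value $14,427.

$8,454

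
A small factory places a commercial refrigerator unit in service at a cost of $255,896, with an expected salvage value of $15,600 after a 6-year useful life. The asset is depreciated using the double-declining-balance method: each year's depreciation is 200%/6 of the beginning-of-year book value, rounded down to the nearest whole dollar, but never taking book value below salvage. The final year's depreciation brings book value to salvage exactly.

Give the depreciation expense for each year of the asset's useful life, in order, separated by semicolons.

$85,298; $56,866; $37,910; $25,274; $16,849; $18,099

Depreciable base = $255,896 − $15,600 = $240,296.
Year 1: ⌊$255,896 × 200%/6⌋ = $85,298. Book value $170,598.
Year 2: ⌊$170,598 × 200%/6⌋ = $56,866. Book value $113,732.
Year 3: ⌊$113,732 × 200%/6⌋ = $37,910. Book value $75,822.
Year 4: ⌊$75,822 × 200%/6⌋ = $25,274. Book value $50,548.
Year 5: ⌊$50,548 × 200%/6⌋ = $16,849. Book value $33,699.
Year 6 (final): $33,699 − $15,600 = $18,099. Book value $15,600.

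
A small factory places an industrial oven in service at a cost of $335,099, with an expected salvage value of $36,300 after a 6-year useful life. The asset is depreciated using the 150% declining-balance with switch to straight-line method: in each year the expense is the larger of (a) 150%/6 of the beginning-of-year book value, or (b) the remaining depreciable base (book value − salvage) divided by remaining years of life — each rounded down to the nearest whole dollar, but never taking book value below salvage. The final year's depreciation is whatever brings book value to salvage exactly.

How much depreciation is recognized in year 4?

$35,342

Depreciable base = $335,099 − $36,300 = $298,799.
Year 1: DB = ⌊$335,099 × 150%/6⌋ = $83,774; SL = ⌊$298,799/6⌋ = $49,799 → take DB $83,774. Book value $251,325.
Year 2: DB = ⌊$251,325 × 150%/6⌋ = $62,831; SL = ⌊$215,025/5⌋ = $43,005 → take DB $62,831. Book value $188,494.
Year 3: DB = ⌊$188,494 × 150%/6⌋ = $47,123; SL = ⌊$152,194/4⌋ = $38,048 → take DB $47,123. Book value $141,371.
Year 4: DB = ⌊$141,371 × 150%/6⌋ = $35,342; SL = ⌊$105,071/3⌋ = $35,023 → take DB $35,342. Book value $106,029.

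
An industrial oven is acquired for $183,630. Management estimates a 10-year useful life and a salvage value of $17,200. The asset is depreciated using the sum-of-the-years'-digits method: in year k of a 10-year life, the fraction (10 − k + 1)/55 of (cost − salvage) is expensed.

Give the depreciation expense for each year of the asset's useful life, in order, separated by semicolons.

$30,260; $27,234; $24,208; $21,182; $18,156; $15,130; $12,104; $9,078; $6,052; $3,026

Depreciable base = $183,630 − $17,200 = $166,430.
Sum of the years' digits = 10+9+8+7+6+5+4+3+2+1 = 55.
Year 1: $166,430 × 10/55 = $30,260. Book value $153,370.
Year 2: $166,430 × 9/55 = $27,234. Book value $126,136.
Year 3: $166,430 × 8/55 = $24,208. Book value $101,928.
Year 4: $166,430 × 7/55 = $21,182. Book value $80,746.
Year 5: $166,430 × 6/55 = $18,156. Book value $62,590.
Year 6: $166,430 × 5/55 = $15,130. Book value $47,460.
Year 7: $166,430 × 4/55 = $12,104. Book value $35,356.
Year 8: $166,430 × 3/55 = $9,078. Book value $26,278.
Year 9: $166,430 × 2/55 = $6,052. Book value $20,226.
Year 10: $166,430 × 1/55 = $3,026. Book value $17,200.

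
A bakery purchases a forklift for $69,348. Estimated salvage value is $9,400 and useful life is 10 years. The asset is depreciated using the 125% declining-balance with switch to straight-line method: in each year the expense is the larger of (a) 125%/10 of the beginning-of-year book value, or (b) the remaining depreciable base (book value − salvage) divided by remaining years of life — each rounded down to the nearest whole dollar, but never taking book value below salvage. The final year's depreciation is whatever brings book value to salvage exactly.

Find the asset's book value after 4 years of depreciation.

$40,652

Depreciable base = $69,348 − $9,400 = $59,948.
Year 1: DB = ⌊$69,348 × 125%/10⌋ = $8,668; SL = ⌊$59,948/10⌋ = $5,994 → take DB $8,668. Book value $60,680.
Year 2: DB = ⌊$60,680 × 125%/10⌋ = $7,585; SL = ⌊$51,280/9⌋ = $5,697 → take DB $7,585. Book value $53,095.
Year 3: DB = ⌊$53,095 × 125%/10⌋ = $6,636; SL = ⌊$43,695/8⌋ = $5,461 → take DB $6,636. Book value $46,459.
Year 4: DB = ⌊$46,459 × 125%/10⌋ = $5,807; SL = ⌊$37,059/7⌋ = $5,294 → take DB $5,807. Book value $40,652.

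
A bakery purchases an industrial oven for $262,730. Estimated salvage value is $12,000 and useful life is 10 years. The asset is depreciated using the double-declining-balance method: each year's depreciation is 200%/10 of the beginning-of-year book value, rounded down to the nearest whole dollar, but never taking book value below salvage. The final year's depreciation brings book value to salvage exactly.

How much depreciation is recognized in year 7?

Depreciable base = $262,730 − $12,000 = $250,730.
Year 1: ⌊$262,730 × 200%/10⌋ = $52,546. Book value $210,184.
Year 2: ⌊$210,184 × 200%/10⌋ = $42,036. Book value $168,148.
Year 3: ⌊$168,148 × 200%/10⌋ = $33,629. Book value $134,519.
Year 4: ⌊$134,519 × 200%/10⌋ = $26,903. Book value $107,616.
Year 5: ⌊$107,616 × 200%/10⌋ = $21,523. Book value $86,093.
Year 6: ⌊$86,093 × 200%/10⌋ = $17,218. Book value $68,875.
Year 7: ⌊$68,875 × 200%/10⌋ = $13,775. Book value $55,100.

$13,775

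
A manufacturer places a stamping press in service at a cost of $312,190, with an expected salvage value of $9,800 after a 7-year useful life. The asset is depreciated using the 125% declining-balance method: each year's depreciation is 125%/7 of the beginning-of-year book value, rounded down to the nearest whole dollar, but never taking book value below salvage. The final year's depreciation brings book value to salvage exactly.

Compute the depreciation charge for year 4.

Depreciable base = $312,190 − $9,800 = $302,390.
Year 1: ⌊$312,190 × 125%/7⌋ = $55,748. Book value $256,442.
Year 2: ⌊$256,442 × 125%/7⌋ = $45,793. Book value $210,649.
Year 3: ⌊$210,649 × 125%/7⌋ = $37,615. Book value $173,034.
Year 4: ⌊$173,034 × 125%/7⌋ = $30,898. Book value $142,136.

$30,898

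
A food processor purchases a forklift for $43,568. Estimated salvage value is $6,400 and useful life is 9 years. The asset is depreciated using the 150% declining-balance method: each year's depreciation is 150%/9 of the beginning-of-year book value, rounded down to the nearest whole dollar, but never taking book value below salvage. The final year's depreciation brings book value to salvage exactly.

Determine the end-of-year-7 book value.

Depreciable base = $43,568 − $6,400 = $37,168.
Year 1: ⌊$43,568 × 150%/9⌋ = $7,261. Book value $36,307.
Year 2: ⌊$36,307 × 150%/9⌋ = $6,051. Book value $30,256.
Year 3: ⌊$30,256 × 150%/9⌋ = $5,042. Book value $25,214.
Year 4: ⌊$25,214 × 150%/9⌋ = $4,202. Book value $21,012.
Year 5: ⌊$21,012 × 150%/9⌋ = $3,502. Book value $17,510.
Year 6: ⌊$17,510 × 150%/9⌋ = $2,918. Book value $14,592.
Year 7: ⌊$14,592 × 150%/9⌋ = $2,432. Book value $12,160.

$12,160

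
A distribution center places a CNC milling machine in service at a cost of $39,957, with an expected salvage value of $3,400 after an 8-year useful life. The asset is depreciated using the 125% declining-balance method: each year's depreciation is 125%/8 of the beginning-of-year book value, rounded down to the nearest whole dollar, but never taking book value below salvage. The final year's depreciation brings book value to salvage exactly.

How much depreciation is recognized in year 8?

Depreciable base = $39,957 − $3,400 = $36,557.
Year 1: ⌊$39,957 × 125%/8⌋ = $6,243. Book value $33,714.
Year 2: ⌊$33,714 × 125%/8⌋ = $5,267. Book value $28,447.
Year 3: ⌊$28,447 × 125%/8⌋ = $4,444. Book value $24,003.
Year 4: ⌊$24,003 × 125%/8⌋ = $3,750. Book value $20,253.
Year 5: ⌊$20,253 × 125%/8⌋ = $3,164. Book value $17,089.
Year 6: ⌊$17,089 × 125%/8⌋ = $2,670. Book value $14,419.
Year 7: ⌊$14,419 × 125%/8⌋ = $2,252. Book value $12,167.
Year 8 (final): $12,167 − $3,400 = $8,767. Book value $3,400.

$8,767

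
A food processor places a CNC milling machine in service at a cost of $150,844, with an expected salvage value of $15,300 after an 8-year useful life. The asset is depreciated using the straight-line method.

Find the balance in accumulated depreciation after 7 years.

Depreciable base = $150,844 − $15,300 = $135,544.
Annual expense = $135,544 / 8 = $16,943.
End of year 1: book value $133,901.
End of year 2: book value $116,958.
End of year 3: book value $100,015.
End of year 4: book value $83,072.
End of year 5: book value $66,129.
End of year 6: book value $49,186.
End of year 7: book value $32,243.
Accumulated through year 7 = $150,844 − $32,243 = $118,601.

$118,601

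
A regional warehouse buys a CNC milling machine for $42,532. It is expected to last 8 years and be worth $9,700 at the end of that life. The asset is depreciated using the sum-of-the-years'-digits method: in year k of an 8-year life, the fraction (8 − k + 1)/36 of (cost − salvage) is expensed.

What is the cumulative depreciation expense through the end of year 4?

$23,712

Depreciable base = $42,532 − $9,700 = $32,832.
Sum of the years' digits = 8+7+6+5+4+3+2+1 = 36.
Year 1: $32,832 × 8/36 = $7,296. Book value $35,236.
Year 2: $32,832 × 7/36 = $6,384. Book value $28,852.
Year 3: $32,832 × 6/36 = $5,472. Book value $23,380.
Year 4: $32,832 × 5/36 = $4,560. Book value $18,820.
Accumulated through year 4 = $42,532 − $18,820 = $23,712.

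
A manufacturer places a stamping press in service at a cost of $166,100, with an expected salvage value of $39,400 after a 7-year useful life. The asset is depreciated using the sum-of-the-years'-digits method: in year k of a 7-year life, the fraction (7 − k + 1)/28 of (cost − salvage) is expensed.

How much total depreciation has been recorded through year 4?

Depreciable base = $166,100 − $39,400 = $126,700.
Sum of the years' digits = 7+6+5+4+3+2+1 = 28.
Year 1: $126,700 × 7/28 = $31,675. Book value $134,425.
Year 2: $126,700 × 6/28 = $27,150. Book value $107,275.
Year 3: $126,700 × 5/28 = $22,625. Book value $84,650.
Year 4: $126,700 × 4/28 = $18,100. Book value $66,550.
Accumulated through year 4 = $166,100 − $66,550 = $99,550.

$99,550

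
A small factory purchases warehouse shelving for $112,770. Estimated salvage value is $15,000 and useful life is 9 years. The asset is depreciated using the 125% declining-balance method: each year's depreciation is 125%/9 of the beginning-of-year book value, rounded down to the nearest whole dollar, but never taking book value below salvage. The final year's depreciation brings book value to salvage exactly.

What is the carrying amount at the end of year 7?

Depreciable base = $112,770 − $15,000 = $97,770.
Year 1: ⌊$112,770 × 125%/9⌋ = $15,662. Book value $97,108.
Year 2: ⌊$97,108 × 125%/9⌋ = $13,487. Book value $83,621.
Year 3: ⌊$83,621 × 125%/9⌋ = $11,614. Book value $72,007.
Year 4: ⌊$72,007 × 125%/9⌋ = $10,000. Book value $62,007.
Year 5: ⌊$62,007 × 125%/9⌋ = $8,612. Book value $53,395.
Year 6: ⌊$53,395 × 125%/9⌋ = $7,415. Book value $45,980.
Year 7: ⌊$45,980 × 125%/9⌋ = $6,386. Book value $39,594.

$39,594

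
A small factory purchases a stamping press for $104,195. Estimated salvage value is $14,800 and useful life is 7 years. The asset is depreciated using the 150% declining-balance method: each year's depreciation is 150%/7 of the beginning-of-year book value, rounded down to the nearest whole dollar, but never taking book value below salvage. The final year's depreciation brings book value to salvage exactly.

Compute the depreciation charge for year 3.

Depreciable base = $104,195 − $14,800 = $89,395.
Year 1: ⌊$104,195 × 150%/7⌋ = $22,327. Book value $81,868.
Year 2: ⌊$81,868 × 150%/7⌋ = $17,543. Book value $64,325.
Year 3: ⌊$64,325 × 150%/7⌋ = $13,783. Book value $50,542.

$13,783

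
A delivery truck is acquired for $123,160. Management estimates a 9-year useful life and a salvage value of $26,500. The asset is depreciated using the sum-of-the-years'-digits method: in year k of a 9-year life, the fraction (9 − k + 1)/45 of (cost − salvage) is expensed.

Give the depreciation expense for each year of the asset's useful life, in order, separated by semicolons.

Depreciable base = $123,160 − $26,500 = $96,660.
Sum of the years' digits = 9+8+7+6+5+4+3+2+1 = 45.
Year 1: $96,660 × 9/45 = $19,332. Book value $103,828.
Year 2: $96,660 × 8/45 = $17,184. Book value $86,644.
Year 3: $96,660 × 7/45 = $15,036. Book value $71,608.
Year 4: $96,660 × 6/45 = $12,888. Book value $58,720.
Year 5: $96,660 × 5/45 = $10,740. Book value $47,980.
Year 6: $96,660 × 4/45 = $8,592. Book value $39,388.
Year 7: $96,660 × 3/45 = $6,444. Book value $32,944.
Year 8: $96,660 × 2/45 = $4,296. Book value $28,648.
Year 9: $96,660 × 1/45 = $2,148. Book value $26,500.

$19,332; $17,184; $15,036; $12,888; $10,740; $8,592; $6,444; $4,296; $2,148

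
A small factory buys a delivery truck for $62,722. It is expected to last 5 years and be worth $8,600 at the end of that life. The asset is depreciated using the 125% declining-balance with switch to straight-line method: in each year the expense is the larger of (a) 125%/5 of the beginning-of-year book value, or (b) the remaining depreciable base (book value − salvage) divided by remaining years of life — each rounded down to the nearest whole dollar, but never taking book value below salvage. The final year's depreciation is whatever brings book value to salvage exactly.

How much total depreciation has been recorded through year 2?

Depreciable base = $62,722 − $8,600 = $54,122.
Year 1: DB = ⌊$62,722 × 125%/5⌋ = $15,680; SL = ⌊$54,122/5⌋ = $10,824 → take DB $15,680. Book value $47,042.
Year 2: DB = ⌊$47,042 × 125%/5⌋ = $11,760; SL = ⌊$38,442/4⌋ = $9,610 → take DB $11,760. Book value $35,282.
Accumulated through year 2 = $62,722 − $35,282 = $27,440.

$27,440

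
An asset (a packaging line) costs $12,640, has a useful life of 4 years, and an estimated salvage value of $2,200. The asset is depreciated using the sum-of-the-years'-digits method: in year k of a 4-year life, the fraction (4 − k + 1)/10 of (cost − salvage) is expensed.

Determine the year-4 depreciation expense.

Depreciable base = $12,640 − $2,200 = $10,440.
Sum of the years' digits = 4+3+2+1 = 10.
Year 1: $10,440 × 4/10 = $4,176. Book value $8,464.
Year 2: $10,440 × 3/10 = $3,132. Book value $5,332.
Year 3: $10,440 × 2/10 = $2,088. Book value $3,244.
Year 4: $10,440 × 1/10 = $1,044. Book value $2,200.

$1,044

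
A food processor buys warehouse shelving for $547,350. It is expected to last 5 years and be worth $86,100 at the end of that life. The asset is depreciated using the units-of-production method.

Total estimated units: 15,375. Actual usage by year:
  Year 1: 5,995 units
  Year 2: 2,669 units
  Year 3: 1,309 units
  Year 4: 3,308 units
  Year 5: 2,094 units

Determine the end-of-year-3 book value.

$248,160

Depreciable base = $547,350 − $86,100 = $461,250.
Rate = $461,250 / 15,375 units = $30 per unit.
Year 1: 5,995 × $30 = $179,850. Book value $367,500.
Year 2: 2,669 × $30 = $80,070. Book value $287,430.
Year 3: 1,309 × $30 = $39,270. Book value $248,160.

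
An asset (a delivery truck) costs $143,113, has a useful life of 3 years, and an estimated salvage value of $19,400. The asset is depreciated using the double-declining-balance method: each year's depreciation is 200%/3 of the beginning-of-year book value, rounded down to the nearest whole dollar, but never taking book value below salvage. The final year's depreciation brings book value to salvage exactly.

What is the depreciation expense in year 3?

Depreciable base = $143,113 − $19,400 = $123,713.
Year 1: ⌊$143,113 × 200%/3⌋ = $95,408. Book value $47,705.
Year 2: ⌊$47,705 × 200%/3⌋ = $31,803, capped at $28,305. Book value $19,400.
Year 3 (final): $19,400 − $19,400 = $0. Book value $19,400.

$0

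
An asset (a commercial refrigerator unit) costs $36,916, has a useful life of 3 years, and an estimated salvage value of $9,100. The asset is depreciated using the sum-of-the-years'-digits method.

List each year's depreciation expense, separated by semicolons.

$13,908; $9,272; $4,636

Depreciable base = $36,916 − $9,100 = $27,816.
Sum of the years' digits = 3+2+1 = 6.
Year 1: $27,816 × 3/6 = $13,908. Book value $23,008.
Year 2: $27,816 × 2/6 = $9,272. Book value $13,736.
Year 3: $27,816 × 1/6 = $4,636. Book value $9,100.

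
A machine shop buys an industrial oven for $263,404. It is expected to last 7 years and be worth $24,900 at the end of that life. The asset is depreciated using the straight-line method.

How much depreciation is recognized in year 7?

Depreciable base = $263,404 − $24,900 = $238,504.
Annual expense = $238,504 / 7 = $34,072.

$34,072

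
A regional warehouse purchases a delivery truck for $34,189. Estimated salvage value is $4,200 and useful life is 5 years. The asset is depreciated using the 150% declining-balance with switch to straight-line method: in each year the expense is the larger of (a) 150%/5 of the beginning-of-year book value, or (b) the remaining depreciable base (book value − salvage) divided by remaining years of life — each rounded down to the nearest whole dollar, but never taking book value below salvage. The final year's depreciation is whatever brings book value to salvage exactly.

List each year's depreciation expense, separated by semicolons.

$10,256; $7,179; $5,026; $3,764; $3,764

Depreciable base = $34,189 − $4,200 = $29,989.
Year 1: DB = ⌊$34,189 × 150%/5⌋ = $10,256; SL = ⌊$29,989/5⌋ = $5,997 → take DB $10,256. Book value $23,933.
Year 2: DB = ⌊$23,933 × 150%/5⌋ = $7,179; SL = ⌊$19,733/4⌋ = $4,933 → take DB $7,179. Book value $16,754.
Year 3: DB = ⌊$16,754 × 150%/5⌋ = $5,026; SL = ⌊$12,554/3⌋ = $4,184 → take DB $5,026. Book value $11,728.
Year 4: DB = ⌊$11,728 × 150%/5⌋ = $3,518; SL = ⌊$7,528/2⌋ = $3,764 → take SL $3,764. Book value $7,964.
Year 5 (final): $7,964 − $4,200 = $3,764. Book value $4,200.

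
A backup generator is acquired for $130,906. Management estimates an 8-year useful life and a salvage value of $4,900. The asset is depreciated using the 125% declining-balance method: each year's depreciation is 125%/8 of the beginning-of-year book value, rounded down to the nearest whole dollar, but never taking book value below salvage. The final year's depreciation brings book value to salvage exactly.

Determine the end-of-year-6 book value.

$47,234

Depreciable base = $130,906 − $4,900 = $126,006.
Year 1: ⌊$130,906 × 125%/8⌋ = $20,454. Book value $110,452.
Year 2: ⌊$110,452 × 125%/8⌋ = $17,258. Book value $93,194.
Year 3: ⌊$93,194 × 125%/8⌋ = $14,561. Book value $78,633.
Year 4: ⌊$78,633 × 125%/8⌋ = $12,286. Book value $66,347.
Year 5: ⌊$66,347 × 125%/8⌋ = $10,366. Book value $55,981.
Year 6: ⌊$55,981 × 125%/8⌋ = $8,747. Book value $47,234.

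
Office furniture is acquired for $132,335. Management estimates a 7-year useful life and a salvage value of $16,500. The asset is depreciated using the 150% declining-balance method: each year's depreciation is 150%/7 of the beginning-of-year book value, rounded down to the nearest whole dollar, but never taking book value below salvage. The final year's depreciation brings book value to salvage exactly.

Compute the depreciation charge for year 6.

$8,491

Depreciable base = $132,335 − $16,500 = $115,835.
Year 1: ⌊$132,335 × 150%/7⌋ = $28,357. Book value $103,978.
Year 2: ⌊$103,978 × 150%/7⌋ = $22,281. Book value $81,697.
Year 3: ⌊$81,697 × 150%/7⌋ = $17,506. Book value $64,191.
Year 4: ⌊$64,191 × 150%/7⌋ = $13,755. Book value $50,436.
Year 5: ⌊$50,436 × 150%/7⌋ = $10,807. Book value $39,629.
Year 6: ⌊$39,629 × 150%/7⌋ = $8,491. Book value $31,138.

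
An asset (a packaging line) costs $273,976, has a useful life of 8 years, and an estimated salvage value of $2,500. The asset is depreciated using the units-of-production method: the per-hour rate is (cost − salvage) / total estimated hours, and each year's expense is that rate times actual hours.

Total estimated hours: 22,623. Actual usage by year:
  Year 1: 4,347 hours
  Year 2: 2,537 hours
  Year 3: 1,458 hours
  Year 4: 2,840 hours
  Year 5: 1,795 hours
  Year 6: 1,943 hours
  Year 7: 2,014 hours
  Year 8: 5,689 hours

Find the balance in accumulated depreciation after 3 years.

$100,104

Depreciable base = $273,976 − $2,500 = $271,476.
Rate = $271,476 / 22,623 hours = $12 per hour.
Year 1: 4,347 × $12 = $52,164. Book value $221,812.
Year 2: 2,537 × $12 = $30,444. Book value $191,368.
Year 3: 1,458 × $12 = $17,496. Book value $173,872.
Accumulated through year 3 = $273,976 − $173,872 = $100,104.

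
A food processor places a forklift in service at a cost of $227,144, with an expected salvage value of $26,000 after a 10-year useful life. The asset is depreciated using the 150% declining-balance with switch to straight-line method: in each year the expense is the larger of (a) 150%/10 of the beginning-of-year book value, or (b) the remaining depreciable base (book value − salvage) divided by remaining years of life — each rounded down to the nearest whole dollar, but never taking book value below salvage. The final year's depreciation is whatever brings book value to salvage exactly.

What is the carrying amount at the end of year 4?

Depreciable base = $227,144 − $26,000 = $201,144.
Year 1: DB = ⌊$227,144 × 150%/10⌋ = $34,071; SL = ⌊$201,144/10⌋ = $20,114 → take DB $34,071. Book value $193,073.
Year 2: DB = ⌊$193,073 × 150%/10⌋ = $28,960; SL = ⌊$167,073/9⌋ = $18,563 → take DB $28,960. Book value $164,113.
Year 3: DB = ⌊$164,113 × 150%/10⌋ = $24,616; SL = ⌊$138,113/8⌋ = $17,264 → take DB $24,616. Book value $139,497.
Year 4: DB = ⌊$139,497 × 150%/10⌋ = $20,924; SL = ⌊$113,497/7⌋ = $16,213 → take DB $20,924. Book value $118,573.

$118,573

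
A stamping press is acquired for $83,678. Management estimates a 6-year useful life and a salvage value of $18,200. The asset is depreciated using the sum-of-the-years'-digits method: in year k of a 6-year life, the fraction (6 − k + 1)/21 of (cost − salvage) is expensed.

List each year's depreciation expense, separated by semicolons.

$18,708; $15,590; $12,472; $9,354; $6,236; $3,118

Depreciable base = $83,678 − $18,200 = $65,478.
Sum of the years' digits = 6+5+4+3+2+1 = 21.
Year 1: $65,478 × 6/21 = $18,708. Book value $64,970.
Year 2: $65,478 × 5/21 = $15,590. Book value $49,380.
Year 3: $65,478 × 4/21 = $12,472. Book value $36,908.
Year 4: $65,478 × 3/21 = $9,354. Book value $27,554.
Year 5: $65,478 × 2/21 = $6,236. Book value $21,318.
Year 6: $65,478 × 1/21 = $3,118. Book value $18,200.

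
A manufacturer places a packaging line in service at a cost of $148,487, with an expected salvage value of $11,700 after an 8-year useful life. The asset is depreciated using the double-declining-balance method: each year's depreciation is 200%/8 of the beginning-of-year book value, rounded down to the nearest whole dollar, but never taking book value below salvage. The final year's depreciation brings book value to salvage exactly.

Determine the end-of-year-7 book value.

Depreciable base = $148,487 − $11,700 = $136,787.
Year 1: ⌊$148,487 × 200%/8⌋ = $37,121. Book value $111,366.
Year 2: ⌊$111,366 × 200%/8⌋ = $27,841. Book value $83,525.
Year 3: ⌊$83,525 × 200%/8⌋ = $20,881. Book value $62,644.
Year 4: ⌊$62,644 × 200%/8⌋ = $15,661. Book value $46,983.
Year 5: ⌊$46,983 × 200%/8⌋ = $11,745. Book value $35,238.
Year 6: ⌊$35,238 × 200%/8⌋ = $8,809. Book value $26,429.
Year 7: ⌊$26,429 × 200%/8⌋ = $6,607. Book value $19,822.

$19,822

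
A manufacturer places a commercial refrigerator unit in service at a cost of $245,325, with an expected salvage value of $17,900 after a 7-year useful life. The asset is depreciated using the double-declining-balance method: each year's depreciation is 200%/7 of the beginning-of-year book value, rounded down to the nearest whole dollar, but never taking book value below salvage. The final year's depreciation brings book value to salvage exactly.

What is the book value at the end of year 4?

$63,861

Depreciable base = $245,325 − $17,900 = $227,425.
Year 1: ⌊$245,325 × 200%/7⌋ = $70,092. Book value $175,233.
Year 2: ⌊$175,233 × 200%/7⌋ = $50,066. Book value $125,167.
Year 3: ⌊$125,167 × 200%/7⌋ = $35,762. Book value $89,405.
Year 4: ⌊$89,405 × 200%/7⌋ = $25,544. Book value $63,861.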